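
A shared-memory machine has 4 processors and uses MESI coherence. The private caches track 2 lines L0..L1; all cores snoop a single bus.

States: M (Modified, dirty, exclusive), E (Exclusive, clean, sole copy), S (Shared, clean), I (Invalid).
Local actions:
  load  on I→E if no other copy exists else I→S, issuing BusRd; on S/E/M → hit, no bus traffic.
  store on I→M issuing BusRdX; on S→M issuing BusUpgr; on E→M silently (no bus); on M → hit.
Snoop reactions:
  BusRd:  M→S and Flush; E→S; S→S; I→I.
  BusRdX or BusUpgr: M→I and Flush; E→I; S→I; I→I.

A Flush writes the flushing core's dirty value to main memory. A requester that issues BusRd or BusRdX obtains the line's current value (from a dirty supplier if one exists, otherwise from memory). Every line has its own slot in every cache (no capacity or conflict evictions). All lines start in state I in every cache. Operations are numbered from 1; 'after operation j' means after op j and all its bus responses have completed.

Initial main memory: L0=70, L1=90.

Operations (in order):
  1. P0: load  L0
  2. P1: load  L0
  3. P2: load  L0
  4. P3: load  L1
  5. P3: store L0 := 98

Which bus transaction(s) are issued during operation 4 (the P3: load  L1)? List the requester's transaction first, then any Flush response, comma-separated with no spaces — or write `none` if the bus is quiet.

step 1: P0: load  L0  ⟶  EIII  (L0)  txn=BusRd  M[L0]=70
step 2: P1: load  L0  ⟶  SSII  (L0)  txn=BusRd  M[L0]=70
step 3: P2: load  L0  ⟶  SSSI  (L0)  txn=BusRd  M[L0]=70
step 4: P3: load  L1  ⟶  IIIE  (L1)  txn=BusRd  M[L1]=90
step 5: P3: store L0 := 98  ⟶  IIIM  (L0)  txn=BusRdX  M[L0]=70

bus = BusRd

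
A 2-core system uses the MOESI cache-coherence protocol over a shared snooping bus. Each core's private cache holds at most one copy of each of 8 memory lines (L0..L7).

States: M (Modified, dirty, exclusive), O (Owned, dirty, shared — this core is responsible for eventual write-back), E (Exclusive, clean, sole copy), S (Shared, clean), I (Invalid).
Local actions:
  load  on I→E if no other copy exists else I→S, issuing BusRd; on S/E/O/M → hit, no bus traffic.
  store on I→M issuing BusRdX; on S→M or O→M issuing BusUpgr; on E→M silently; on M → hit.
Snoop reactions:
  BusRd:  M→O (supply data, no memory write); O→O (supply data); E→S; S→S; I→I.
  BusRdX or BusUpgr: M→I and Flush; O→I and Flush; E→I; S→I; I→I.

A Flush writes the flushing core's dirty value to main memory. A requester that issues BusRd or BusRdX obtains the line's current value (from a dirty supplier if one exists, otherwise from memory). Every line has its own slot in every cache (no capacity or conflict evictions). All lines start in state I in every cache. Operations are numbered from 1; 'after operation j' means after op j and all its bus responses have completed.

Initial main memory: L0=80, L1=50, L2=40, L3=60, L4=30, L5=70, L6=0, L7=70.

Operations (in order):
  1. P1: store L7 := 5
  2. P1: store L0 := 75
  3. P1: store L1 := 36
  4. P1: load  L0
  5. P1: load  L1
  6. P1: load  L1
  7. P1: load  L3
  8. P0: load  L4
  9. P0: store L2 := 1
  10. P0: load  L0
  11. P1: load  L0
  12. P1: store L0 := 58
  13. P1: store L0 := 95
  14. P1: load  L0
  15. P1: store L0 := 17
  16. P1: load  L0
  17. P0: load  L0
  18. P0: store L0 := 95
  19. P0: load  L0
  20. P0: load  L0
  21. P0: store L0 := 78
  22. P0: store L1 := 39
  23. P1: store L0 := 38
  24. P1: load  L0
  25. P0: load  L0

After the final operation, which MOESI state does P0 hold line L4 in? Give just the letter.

  op1 P1: store L7 := 5 → I/M on L7; bus BusRdX; mem=70
  op2 P1: store L0 := 75 → I/M on L0; bus BusRdX; mem=80
  op3 P1: store L1 := 36 → I/M on L1; bus BusRdX; mem=50
  op4 P1: load  L0 → I/M on L0; bus (none); mem=80
  op5 P1: load  L1 → I/M on L1; bus (none); mem=50
  op6 P1: load  L1 → I/M on L1; bus (none); mem=50
  op7 P1: load  L3 → I/E on L3; bus BusRd; mem=60
  op8 P0: load  L4 → E/I on L4; bus BusRd; mem=30
  op9 P0: store L2 := 1 → M/I on L2; bus BusRdX; mem=40
  op10 P0: load  L0 → S/O on L0; bus BusRd; mem=80
  op11 P1: load  L0 → S/O on L0; bus (none); mem=80
  op12 P1: store L0 := 58 → I/M on L0; bus BusUpgr; mem=80
  op13 P1: store L0 := 95 → I/M on L0; bus (none); mem=80
  op14 P1: load  L0 → I/M on L0; bus (none); mem=80
  op15 P1: store L0 := 17 → I/M on L0; bus (none); mem=80
  op16 P1: load  L0 → I/M on L0; bus (none); mem=80
  op17 P0: load  L0 → S/O on L0; bus BusRd; mem=80
  op18 P0: store L0 := 95 → M/I on L0; bus BusUpgr Flush; mem=17
  op19 P0: load  L0 → M/I on L0; bus (none); mem=17
  op20 P0: load  L0 → M/I on L0; bus (none); mem=17
  op21 P0: store L0 := 78 → M/I on L0; bus (none); mem=17
  op22 P0: store L1 := 39 → M/I on L1; bus BusRdX Flush; mem=36
  op23 P1: store L0 := 38 → I/M on L0; bus BusRdX Flush; mem=78
  op24 P1: load  L0 → I/M on L0; bus (none); mem=78
  op25 P0: load  L0 → S/O on L0; bus BusRd; mem=78

state = E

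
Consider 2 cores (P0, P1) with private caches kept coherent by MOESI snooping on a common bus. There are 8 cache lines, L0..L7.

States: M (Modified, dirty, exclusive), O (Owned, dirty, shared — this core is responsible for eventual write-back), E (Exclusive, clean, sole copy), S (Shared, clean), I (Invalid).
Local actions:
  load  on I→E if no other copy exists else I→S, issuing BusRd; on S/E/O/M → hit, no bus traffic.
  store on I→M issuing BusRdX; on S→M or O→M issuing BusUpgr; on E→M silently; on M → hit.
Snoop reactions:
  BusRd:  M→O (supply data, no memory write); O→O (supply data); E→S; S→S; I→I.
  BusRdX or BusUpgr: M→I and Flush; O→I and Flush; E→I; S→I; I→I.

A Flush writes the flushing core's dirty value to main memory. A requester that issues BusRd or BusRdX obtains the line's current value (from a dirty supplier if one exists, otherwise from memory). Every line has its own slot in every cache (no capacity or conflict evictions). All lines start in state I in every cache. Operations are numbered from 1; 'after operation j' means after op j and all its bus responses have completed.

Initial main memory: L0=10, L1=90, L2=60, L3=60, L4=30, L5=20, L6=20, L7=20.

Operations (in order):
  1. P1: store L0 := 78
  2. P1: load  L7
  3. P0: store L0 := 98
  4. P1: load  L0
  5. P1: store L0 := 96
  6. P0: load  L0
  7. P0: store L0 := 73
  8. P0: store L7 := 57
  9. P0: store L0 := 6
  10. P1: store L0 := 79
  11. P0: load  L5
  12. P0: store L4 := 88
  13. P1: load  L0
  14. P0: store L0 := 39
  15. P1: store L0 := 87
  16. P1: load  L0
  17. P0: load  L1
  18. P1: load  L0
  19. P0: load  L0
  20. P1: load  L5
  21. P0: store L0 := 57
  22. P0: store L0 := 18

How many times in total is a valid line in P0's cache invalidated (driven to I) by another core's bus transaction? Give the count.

invalidations = 3

1. P1: store L0 := 78  bus=[BusRdX]  L0: P0=I P1=M  mem[L0]=10
2. P1: load  L7  bus=[BusRd]  L7: P0=I P1=E  mem[L7]=20
3. P0: store L0 := 98  bus=[BusRdX,Flush]  L0: P0=M P1=I  mem[L0]=78
4. P1: load  L0  bus=[BusRd]  L0: P0=O P1=S  mem[L0]=78
5. P1: store L0 := 96  bus=[BusUpgr,Flush]  L0: P0=I P1=M  mem[L0]=98
6. P0: load  L0  bus=[BusRd]  L0: P0=S P1=O  mem[L0]=98
7. P0: store L0 := 73  bus=[BusUpgr,Flush]  L0: P0=M P1=I  mem[L0]=96
8. P0: store L7 := 57  bus=[BusRdX]  L7: P0=M P1=I  mem[L7]=20
9. P0: store L0 := 6  bus=[-]  L0: P0=M P1=I  mem[L0]=96
10. P1: store L0 := 79  bus=[BusRdX,Flush]  L0: P0=I P1=M  mem[L0]=6
11. P0: load  L5  bus=[BusRd]  L5: P0=E P1=I  mem[L5]=20
12. P0: store L4 := 88  bus=[BusRdX]  L4: P0=M P1=I  mem[L4]=30
13. P1: load  L0  bus=[-]  L0: P0=I P1=M  mem[L0]=6
14. P0: store L0 := 39  bus=[BusRdX,Flush]  L0: P0=M P1=I  mem[L0]=79
15. P1: store L0 := 87  bus=[BusRdX,Flush]  L0: P0=I P1=M  mem[L0]=39
16. P1: load  L0  bus=[-]  L0: P0=I P1=M  mem[L0]=39
17. P0: load  L1  bus=[BusRd]  L1: P0=E P1=I  mem[L1]=90
18. P1: load  L0  bus=[-]  L0: P0=I P1=M  mem[L0]=39
19. P0: load  L0  bus=[BusRd]  L0: P0=S P1=O  mem[L0]=39
20. P1: load  L5  bus=[BusRd]  L5: P0=S P1=S  mem[L5]=20
21. P0: store L0 := 57  bus=[BusUpgr,Flush]  L0: P0=M P1=I  mem[L0]=87
22. P0: store L0 := 18  bus=[-]  L0: P0=M P1=I  mem[L0]=87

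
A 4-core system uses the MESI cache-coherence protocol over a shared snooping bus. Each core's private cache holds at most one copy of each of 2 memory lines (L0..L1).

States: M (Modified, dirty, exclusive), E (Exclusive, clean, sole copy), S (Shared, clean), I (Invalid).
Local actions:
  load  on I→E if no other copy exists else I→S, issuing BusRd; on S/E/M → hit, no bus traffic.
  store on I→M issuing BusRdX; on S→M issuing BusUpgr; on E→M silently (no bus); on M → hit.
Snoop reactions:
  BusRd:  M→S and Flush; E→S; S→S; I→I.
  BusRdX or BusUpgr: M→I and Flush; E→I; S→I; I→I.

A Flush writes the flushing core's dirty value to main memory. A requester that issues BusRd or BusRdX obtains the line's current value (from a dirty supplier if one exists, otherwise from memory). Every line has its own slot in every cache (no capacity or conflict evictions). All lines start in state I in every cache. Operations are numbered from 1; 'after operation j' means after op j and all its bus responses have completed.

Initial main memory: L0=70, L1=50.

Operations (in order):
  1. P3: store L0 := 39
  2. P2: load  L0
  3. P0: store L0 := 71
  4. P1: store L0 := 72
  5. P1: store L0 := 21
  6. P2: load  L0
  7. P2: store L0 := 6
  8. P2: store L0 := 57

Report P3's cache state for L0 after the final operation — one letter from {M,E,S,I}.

state = I

  op1 P3: store L0 := 39 → I/I/I/M on L0; bus BusRdX; mem=70
  op2 P2: load  L0 → I/I/S/S on L0; bus BusRd Flush; mem=39
  op3 P0: store L0 := 71 → M/I/I/I on L0; bus BusRdX; mem=39
  op4 P1: store L0 := 72 → I/M/I/I on L0; bus BusRdX Flush; mem=71
  op5 P1: store L0 := 21 → I/M/I/I on L0; bus (none); mem=71
  op6 P2: load  L0 → I/S/S/I on L0; bus BusRd Flush; mem=21
  op7 P2: store L0 := 6 → I/I/M/I on L0; bus BusUpgr; mem=21
  op8 P2: store L0 := 57 → I/I/M/I on L0; bus (none); mem=21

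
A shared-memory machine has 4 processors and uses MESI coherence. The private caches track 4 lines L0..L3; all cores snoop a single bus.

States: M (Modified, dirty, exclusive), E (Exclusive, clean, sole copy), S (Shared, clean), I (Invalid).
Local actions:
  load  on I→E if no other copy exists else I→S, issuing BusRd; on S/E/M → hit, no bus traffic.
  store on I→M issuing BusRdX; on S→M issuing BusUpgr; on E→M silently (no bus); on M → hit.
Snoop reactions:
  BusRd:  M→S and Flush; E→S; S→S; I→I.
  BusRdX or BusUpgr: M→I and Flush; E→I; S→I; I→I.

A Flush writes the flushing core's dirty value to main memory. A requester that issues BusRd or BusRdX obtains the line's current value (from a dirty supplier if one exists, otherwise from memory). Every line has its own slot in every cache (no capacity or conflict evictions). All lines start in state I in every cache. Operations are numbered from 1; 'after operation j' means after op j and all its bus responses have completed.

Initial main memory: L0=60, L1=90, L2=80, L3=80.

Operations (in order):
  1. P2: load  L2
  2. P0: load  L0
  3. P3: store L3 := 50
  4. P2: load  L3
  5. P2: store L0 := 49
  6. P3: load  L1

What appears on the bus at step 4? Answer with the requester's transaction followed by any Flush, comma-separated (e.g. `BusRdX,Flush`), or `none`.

[1] P2: load  L2 | P0:I, P1:I, P2:E(80), P3:I | bus: BusRd
[2] P0: load  L0 | P0:E(60), P1:I, P2:I, P3:I | bus: BusRd
[3] P3: store L3 := 50 | P0:I, P1:I, P2:I, P3:M(50) | bus: BusRdX
[4] P2: load  L3 | P0:I, P1:I, P2:S(50), P3:S(50) | bus: BusRd,Flush
[5] P2: store L0 := 49 | P0:I, P1:I, P2:M(49), P3:I | bus: BusRdX
[6] P3: load  L1 | P0:I, P1:I, P2:I, P3:E(90) | bus: BusRd

bus = BusRd,Flush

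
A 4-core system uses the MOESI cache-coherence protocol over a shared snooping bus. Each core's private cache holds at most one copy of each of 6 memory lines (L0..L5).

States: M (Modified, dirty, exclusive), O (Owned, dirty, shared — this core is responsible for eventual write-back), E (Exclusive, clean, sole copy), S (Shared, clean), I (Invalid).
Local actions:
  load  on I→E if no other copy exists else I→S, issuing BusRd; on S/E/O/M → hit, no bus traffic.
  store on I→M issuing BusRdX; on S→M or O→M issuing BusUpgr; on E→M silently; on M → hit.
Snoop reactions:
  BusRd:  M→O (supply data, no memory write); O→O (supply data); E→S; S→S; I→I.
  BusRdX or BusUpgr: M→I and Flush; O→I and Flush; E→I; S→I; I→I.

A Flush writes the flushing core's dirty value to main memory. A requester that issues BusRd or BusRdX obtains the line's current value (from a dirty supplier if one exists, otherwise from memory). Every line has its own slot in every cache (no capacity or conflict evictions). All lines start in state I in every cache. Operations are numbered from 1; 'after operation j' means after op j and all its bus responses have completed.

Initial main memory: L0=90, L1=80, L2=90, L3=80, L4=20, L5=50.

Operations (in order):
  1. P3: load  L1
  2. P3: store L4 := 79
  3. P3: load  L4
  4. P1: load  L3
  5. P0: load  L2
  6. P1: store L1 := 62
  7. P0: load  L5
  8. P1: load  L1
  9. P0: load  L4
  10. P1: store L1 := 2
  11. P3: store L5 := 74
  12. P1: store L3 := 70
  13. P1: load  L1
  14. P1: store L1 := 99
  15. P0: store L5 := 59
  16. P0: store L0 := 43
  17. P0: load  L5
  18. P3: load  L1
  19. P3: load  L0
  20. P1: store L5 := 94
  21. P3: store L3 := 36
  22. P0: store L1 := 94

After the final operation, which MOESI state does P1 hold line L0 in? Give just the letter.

step 1: P3: load  L1  ⟶  IIIE  (L1)  txn=BusRd  M[L1]=80
step 2: P3: store L4 := 79  ⟶  IIIM  (L4)  txn=BusRdX  M[L4]=20
step 3: P3: load  L4  ⟶  IIIM  (L4)  txn=∅  M[L4]=20
step 4: P1: load  L3  ⟶  IEII  (L3)  txn=BusRd  M[L3]=80
step 5: P0: load  L2  ⟶  EIII  (L2)  txn=BusRd  M[L2]=90
step 6: P1: store L1 := 62  ⟶  IMII  (L1)  txn=BusRdX  M[L1]=80
step 7: P0: load  L5  ⟶  EIII  (L5)  txn=BusRd  M[L5]=50
step 8: P1: load  L1  ⟶  IMII  (L1)  txn=∅  M[L1]=80
step 9: P0: load  L4  ⟶  SIIO  (L4)  txn=BusRd  M[L4]=20
step 10: P1: store L1 := 2  ⟶  IMII  (L1)  txn=∅  M[L1]=80
step 11: P3: store L5 := 74  ⟶  IIIM  (L5)  txn=BusRdX  M[L5]=50
step 12: P1: store L3 := 70  ⟶  IMII  (L3)  txn=∅  M[L3]=80
step 13: P1: load  L1  ⟶  IMII  (L1)  txn=∅  M[L1]=80
step 14: P1: store L1 := 99  ⟶  IMII  (L1)  txn=∅  M[L1]=80
step 15: P0: store L5 := 59  ⟶  MIII  (L5)  txn=BusRdX+Flush  M[L5]=74
step 16: P0: store L0 := 43  ⟶  MIII  (L0)  txn=BusRdX  M[L0]=90
step 17: P0: load  L5  ⟶  MIII  (L5)  txn=∅  M[L5]=74
step 18: P3: load  L1  ⟶  IOIS  (L1)  txn=BusRd  M[L1]=80
step 19: P3: load  L0  ⟶  OIIS  (L0)  txn=BusRd  M[L0]=90
step 20: P1: store L5 := 94  ⟶  IMII  (L5)  txn=BusRdX+Flush  M[L5]=59
step 21: P3: store L3 := 36  ⟶  IIIM  (L3)  txn=BusRdX+Flush  M[L3]=70
step 22: P0: store L1 := 94  ⟶  MIII  (L1)  txn=BusRdX+Flush  M[L1]=99

state = I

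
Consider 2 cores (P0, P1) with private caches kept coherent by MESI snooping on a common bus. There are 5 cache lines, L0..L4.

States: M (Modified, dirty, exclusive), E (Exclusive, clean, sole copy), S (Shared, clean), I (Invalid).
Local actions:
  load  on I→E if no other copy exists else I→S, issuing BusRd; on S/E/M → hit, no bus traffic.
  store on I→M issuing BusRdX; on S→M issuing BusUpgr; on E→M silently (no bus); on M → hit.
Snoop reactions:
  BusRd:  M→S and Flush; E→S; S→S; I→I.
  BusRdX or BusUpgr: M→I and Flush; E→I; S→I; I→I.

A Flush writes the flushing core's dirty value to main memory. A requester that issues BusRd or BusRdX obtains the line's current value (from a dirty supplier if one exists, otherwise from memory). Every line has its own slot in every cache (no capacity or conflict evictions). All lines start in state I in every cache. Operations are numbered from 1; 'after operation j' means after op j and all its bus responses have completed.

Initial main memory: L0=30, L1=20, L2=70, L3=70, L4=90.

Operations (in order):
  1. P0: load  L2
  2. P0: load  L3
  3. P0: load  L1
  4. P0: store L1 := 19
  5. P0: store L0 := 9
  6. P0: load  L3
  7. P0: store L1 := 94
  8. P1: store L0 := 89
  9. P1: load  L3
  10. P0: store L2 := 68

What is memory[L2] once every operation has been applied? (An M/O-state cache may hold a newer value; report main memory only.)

memory[L2] = 70

  op1 P0: load  L2 → E/I on L2; bus BusRd; mem=70
  op2 P0: load  L3 → E/I on L3; bus BusRd; mem=70
  op3 P0: load  L1 → E/I on L1; bus BusRd; mem=20
  op4 P0: store L1 := 19 → M/I on L1; bus (none); mem=20
  op5 P0: store L0 := 9 → M/I on L0; bus BusRdX; mem=30
  op6 P0: load  L3 → E/I on L3; bus (none); mem=70
  op7 P0: store L1 := 94 → M/I on L1; bus (none); mem=20
  op8 P1: store L0 := 89 → I/M on L0; bus BusRdX Flush; mem=9
  op9 P1: load  L3 → S/S on L3; bus BusRd; mem=70
  op10 P0: store L2 := 68 → M/I on L2; bus (none); mem=70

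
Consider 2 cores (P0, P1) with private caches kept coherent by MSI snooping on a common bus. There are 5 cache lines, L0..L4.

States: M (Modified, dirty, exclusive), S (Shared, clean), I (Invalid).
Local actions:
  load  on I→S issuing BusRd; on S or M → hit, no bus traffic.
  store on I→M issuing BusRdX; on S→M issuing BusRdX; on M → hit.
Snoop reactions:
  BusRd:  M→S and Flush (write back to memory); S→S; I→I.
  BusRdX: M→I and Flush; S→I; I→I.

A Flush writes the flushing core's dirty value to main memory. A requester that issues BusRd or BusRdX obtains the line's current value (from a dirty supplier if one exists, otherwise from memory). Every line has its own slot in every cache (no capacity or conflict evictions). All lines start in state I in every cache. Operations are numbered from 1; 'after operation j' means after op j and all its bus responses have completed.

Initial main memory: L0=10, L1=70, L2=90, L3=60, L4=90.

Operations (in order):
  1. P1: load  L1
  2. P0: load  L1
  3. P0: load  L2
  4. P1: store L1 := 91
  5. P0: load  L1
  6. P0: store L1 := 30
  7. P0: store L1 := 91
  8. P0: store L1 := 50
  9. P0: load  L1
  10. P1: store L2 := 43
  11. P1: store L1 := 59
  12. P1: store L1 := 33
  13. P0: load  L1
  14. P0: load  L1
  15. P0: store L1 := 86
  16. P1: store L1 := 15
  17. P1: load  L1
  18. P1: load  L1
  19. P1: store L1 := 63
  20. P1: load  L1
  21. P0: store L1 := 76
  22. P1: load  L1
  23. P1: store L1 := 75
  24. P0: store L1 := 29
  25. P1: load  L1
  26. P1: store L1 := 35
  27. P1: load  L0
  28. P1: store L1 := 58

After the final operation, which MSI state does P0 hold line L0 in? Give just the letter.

  op1 P1: load  L1 → I/S on L1; bus BusRd; mem=70
  op2 P0: load  L1 → S/S on L1; bus BusRd; mem=70
  op3 P0: load  L2 → S/I on L2; bus BusRd; mem=90
  op4 P1: store L1 := 91 → I/M on L1; bus BusRdX; mem=70
  op5 P0: load  L1 → S/S on L1; bus BusRd Flush; mem=91
  op6 P0: store L1 := 30 → M/I on L1; bus BusRdX; mem=91
  op7 P0: store L1 := 91 → M/I on L1; bus (none); mem=91
  op8 P0: store L1 := 50 → M/I on L1; bus (none); mem=91
  op9 P0: load  L1 → M/I on L1; bus (none); mem=91
  op10 P1: store L2 := 43 → I/M on L2; bus BusRdX; mem=90
  op11 P1: store L1 := 59 → I/M on L1; bus BusRdX Flush; mem=50
  op12 P1: store L1 := 33 → I/M on L1; bus (none); mem=50
  op13 P0: load  L1 → S/S on L1; bus BusRd Flush; mem=33
  op14 P0: load  L1 → S/S on L1; bus (none); mem=33
  op15 P0: store L1 := 86 → M/I on L1; bus BusRdX; mem=33
  op16 P1: store L1 := 15 → I/M on L1; bus BusRdX Flush; mem=86
  op17 P1: load  L1 → I/M on L1; bus (none); mem=86
  op18 P1: load  L1 → I/M on L1; bus (none); mem=86
  op19 P1: store L1 := 63 → I/M on L1; bus (none); mem=86
  op20 P1: load  L1 → I/M on L1; bus (none); mem=86
  op21 P0: store L1 := 76 → M/I on L1; bus BusRdX Flush; mem=63
  op22 P1: load  L1 → S/S on L1; bus BusRd Flush; mem=76
  op23 P1: store L1 := 75 → I/M on L1; bus BusRdX; mem=76
  op24 P0: store L1 := 29 → M/I on L1; bus BusRdX Flush; mem=75
  op25 P1: load  L1 → S/S on L1; bus BusRd Flush; mem=29
  op26 P1: store L1 := 35 → I/M on L1; bus BusRdX; mem=29
  op27 P1: load  L0 → I/S on L0; bus BusRd; mem=10
  op28 P1: store L1 := 58 → I/M on L1; bus (none); mem=29

state = I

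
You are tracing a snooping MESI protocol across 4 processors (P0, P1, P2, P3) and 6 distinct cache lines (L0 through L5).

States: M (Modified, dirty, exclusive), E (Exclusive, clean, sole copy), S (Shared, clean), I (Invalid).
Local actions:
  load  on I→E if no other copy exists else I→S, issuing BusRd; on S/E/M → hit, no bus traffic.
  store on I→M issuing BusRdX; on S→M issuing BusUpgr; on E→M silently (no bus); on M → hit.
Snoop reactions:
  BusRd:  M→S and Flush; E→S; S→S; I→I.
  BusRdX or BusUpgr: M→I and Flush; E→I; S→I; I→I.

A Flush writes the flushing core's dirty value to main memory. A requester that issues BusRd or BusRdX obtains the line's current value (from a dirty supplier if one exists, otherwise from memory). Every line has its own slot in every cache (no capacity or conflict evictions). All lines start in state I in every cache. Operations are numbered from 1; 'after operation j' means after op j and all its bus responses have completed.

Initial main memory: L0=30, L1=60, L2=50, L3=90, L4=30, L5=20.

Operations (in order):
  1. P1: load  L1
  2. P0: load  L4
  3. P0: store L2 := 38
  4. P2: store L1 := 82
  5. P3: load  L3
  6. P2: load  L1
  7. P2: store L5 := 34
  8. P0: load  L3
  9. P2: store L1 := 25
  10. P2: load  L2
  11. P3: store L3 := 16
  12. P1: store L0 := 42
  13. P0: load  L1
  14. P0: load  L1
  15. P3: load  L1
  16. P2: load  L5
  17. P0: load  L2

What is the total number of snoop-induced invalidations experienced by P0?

step 1: P1: load  L1  ⟶  IEII  (L1)  txn=BusRd  M[L1]=60
step 2: P0: load  L4  ⟶  EIII  (L4)  txn=BusRd  M[L4]=30
step 3: P0: store L2 := 38  ⟶  MIII  (L2)  txn=BusRdX  M[L2]=50
step 4: P2: store L1 := 82  ⟶  IIMI  (L1)  txn=BusRdX  M[L1]=60
step 5: P3: load  L3  ⟶  IIIE  (L3)  txn=BusRd  M[L3]=90
step 6: P2: load  L1  ⟶  IIMI  (L1)  txn=∅  M[L1]=60
step 7: P2: store L5 := 34  ⟶  IIMI  (L5)  txn=BusRdX  M[L5]=20
step 8: P0: load  L3  ⟶  SIIS  (L3)  txn=BusRd  M[L3]=90
step 9: P2: store L1 := 25  ⟶  IIMI  (L1)  txn=∅  M[L1]=60
step 10: P2: load  L2  ⟶  SISI  (L2)  txn=BusRd+Flush  M[L2]=38
step 11: P3: store L3 := 16  ⟶  IIIM  (L3)  txn=BusUpgr  M[L3]=90
step 12: P1: store L0 := 42  ⟶  IMII  (L0)  txn=BusRdX  M[L0]=30
step 13: P0: load  L1  ⟶  SISI  (L1)  txn=BusRd+Flush  M[L1]=25
step 14: P0: load  L1  ⟶  SISI  (L1)  txn=∅  M[L1]=25
step 15: P3: load  L1  ⟶  SISS  (L1)  txn=BusRd  M[L1]=25
step 16: P2: load  L5  ⟶  IIMI  (L5)  txn=∅  M[L5]=20
step 17: P0: load  L2  ⟶  SISI  (L2)  txn=∅  M[L2]=38

invalidations = 1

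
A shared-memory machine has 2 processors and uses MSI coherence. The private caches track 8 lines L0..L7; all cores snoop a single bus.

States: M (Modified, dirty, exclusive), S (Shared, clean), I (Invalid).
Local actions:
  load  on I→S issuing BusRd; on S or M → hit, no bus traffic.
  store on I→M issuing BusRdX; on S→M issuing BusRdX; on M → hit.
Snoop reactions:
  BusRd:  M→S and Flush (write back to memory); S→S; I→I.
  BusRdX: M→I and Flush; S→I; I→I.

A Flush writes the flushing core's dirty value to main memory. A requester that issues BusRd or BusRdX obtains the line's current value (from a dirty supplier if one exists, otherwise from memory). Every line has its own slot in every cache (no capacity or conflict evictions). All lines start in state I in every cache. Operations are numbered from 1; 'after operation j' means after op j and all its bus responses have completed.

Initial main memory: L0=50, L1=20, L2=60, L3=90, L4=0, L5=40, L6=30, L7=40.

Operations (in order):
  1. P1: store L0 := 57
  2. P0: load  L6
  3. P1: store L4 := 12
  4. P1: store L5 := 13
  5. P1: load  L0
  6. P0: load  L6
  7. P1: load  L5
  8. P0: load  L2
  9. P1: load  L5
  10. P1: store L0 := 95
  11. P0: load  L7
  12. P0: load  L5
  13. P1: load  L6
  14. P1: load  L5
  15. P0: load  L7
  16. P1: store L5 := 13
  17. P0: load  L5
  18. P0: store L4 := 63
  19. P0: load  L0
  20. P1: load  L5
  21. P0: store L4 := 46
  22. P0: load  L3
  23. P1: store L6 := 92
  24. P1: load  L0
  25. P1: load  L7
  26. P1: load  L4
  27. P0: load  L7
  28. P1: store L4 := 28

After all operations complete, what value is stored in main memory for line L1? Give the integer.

1. P1: store L0 := 57  bus=[BusRdX]  L0: P0=I P1=M  mem[L0]=50
2. P0: load  L6  bus=[BusRd]  L6: P0=S P1=I  mem[L6]=30
3. P1: store L4 := 12  bus=[BusRdX]  L4: P0=I P1=M  mem[L4]=0
4. P1: store L5 := 13  bus=[BusRdX]  L5: P0=I P1=M  mem[L5]=40
5. P1: load  L0  bus=[-]  L0: P0=I P1=M  mem[L0]=50
6. P0: load  L6  bus=[-]  L6: P0=S P1=I  mem[L6]=30
7. P1: load  L5  bus=[-]  L5: P0=I P1=M  mem[L5]=40
8. P0: load  L2  bus=[BusRd]  L2: P0=S P1=I  mem[L2]=60
9. P1: load  L5  bus=[-]  L5: P0=I P1=M  mem[L5]=40
10. P1: store L0 := 95  bus=[-]  L0: P0=I P1=M  mem[L0]=50
11. P0: load  L7  bus=[BusRd]  L7: P0=S P1=I  mem[L7]=40
12. P0: load  L5  bus=[BusRd,Flush]  L5: P0=S P1=S  mem[L5]=13
13. P1: load  L6  bus=[BusRd]  L6: P0=S P1=S  mem[L6]=30
14. P1: load  L5  bus=[-]  L5: P0=S P1=S  mem[L5]=13
15. P0: load  L7  bus=[-]  L7: P0=S P1=I  mem[L7]=40
16. P1: store L5 := 13  bus=[BusRdX]  L5: P0=I P1=M  mem[L5]=13
17. P0: load  L5  bus=[BusRd,Flush]  L5: P0=S P1=S  mem[L5]=13
18. P0: store L4 := 63  bus=[BusRdX,Flush]  L4: P0=M P1=I  mem[L4]=12
19. P0: load  L0  bus=[BusRd,Flush]  L0: P0=S P1=S  mem[L0]=95
20. P1: load  L5  bus=[-]  L5: P0=S P1=S  mem[L5]=13
21. P0: store L4 := 46  bus=[-]  L4: P0=M P1=I  mem[L4]=12
22. P0: load  L3  bus=[BusRd]  L3: P0=S P1=I  mem[L3]=90
23. P1: store L6 := 92  bus=[BusRdX]  L6: P0=I P1=M  mem[L6]=30
24. P1: load  L0  bus=[-]  L0: P0=S P1=S  mem[L0]=95
25. P1: load  L7  bus=[BusRd]  L7: P0=S P1=S  mem[L7]=40
26. P1: load  L4  bus=[BusRd,Flush]  L4: P0=S P1=S  mem[L4]=46
27. P0: load  L7  bus=[-]  L7: P0=S P1=S  mem[L7]=40
28. P1: store L4 := 28  bus=[BusRdX]  L4: P0=I P1=M  mem[L4]=46

memory[L1] = 20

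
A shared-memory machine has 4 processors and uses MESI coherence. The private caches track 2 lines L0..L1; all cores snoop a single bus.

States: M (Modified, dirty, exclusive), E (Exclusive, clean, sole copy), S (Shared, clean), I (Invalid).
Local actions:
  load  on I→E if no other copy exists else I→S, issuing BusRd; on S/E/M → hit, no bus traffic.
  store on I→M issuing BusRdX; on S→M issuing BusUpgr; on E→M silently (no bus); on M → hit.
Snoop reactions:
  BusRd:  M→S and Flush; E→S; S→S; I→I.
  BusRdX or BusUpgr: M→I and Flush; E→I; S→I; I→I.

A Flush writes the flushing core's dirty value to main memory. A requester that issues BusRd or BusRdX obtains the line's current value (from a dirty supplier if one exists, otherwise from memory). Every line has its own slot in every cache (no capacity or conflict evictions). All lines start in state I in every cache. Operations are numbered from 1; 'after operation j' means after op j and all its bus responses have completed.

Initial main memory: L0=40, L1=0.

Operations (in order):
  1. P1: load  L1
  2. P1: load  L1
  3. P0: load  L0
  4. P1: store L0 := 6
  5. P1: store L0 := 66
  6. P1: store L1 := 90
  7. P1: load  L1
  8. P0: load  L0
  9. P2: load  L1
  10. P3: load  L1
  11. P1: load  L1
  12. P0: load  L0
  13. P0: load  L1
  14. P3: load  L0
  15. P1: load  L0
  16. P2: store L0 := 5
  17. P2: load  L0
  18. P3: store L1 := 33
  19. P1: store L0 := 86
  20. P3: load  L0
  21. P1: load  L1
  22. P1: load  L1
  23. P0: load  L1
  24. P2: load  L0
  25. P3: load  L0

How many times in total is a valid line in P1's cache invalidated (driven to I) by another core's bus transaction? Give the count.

invalidations = 2

[1] P1: load  L1 | P0:I, P1:E(0), P2:I, P3:I | bus: BusRd
[2] P1: load  L1 | P0:I, P1:E(0), P2:I, P3:I | bus: none
[3] P0: load  L0 | P0:E(40), P1:I, P2:I, P3:I | bus: BusRd
[4] P1: store L0 := 6 | P0:I, P1:M(6), P2:I, P3:I | bus: BusRdX
[5] P1: store L0 := 66 | P0:I, P1:M(66), P2:I, P3:I | bus: none
[6] P1: store L1 := 90 | P0:I, P1:M(90), P2:I, P3:I | bus: none
[7] P1: load  L1 | P0:I, P1:M(90), P2:I, P3:I | bus: none
[8] P0: load  L0 | P0:S(66), P1:S(66), P2:I, P3:I | bus: BusRd,Flush
[9] P2: load  L1 | P0:I, P1:S(90), P2:S(90), P3:I | bus: BusRd,Flush
[10] P3: load  L1 | P0:I, P1:S(90), P2:S(90), P3:S(90) | bus: BusRd
[11] P1: load  L1 | P0:I, P1:S(90), P2:S(90), P3:S(90) | bus: none
[12] P0: load  L0 | P0:S(66), P1:S(66), P2:I, P3:I | bus: none
[13] P0: load  L1 | P0:S(90), P1:S(90), P2:S(90), P3:S(90) | bus: BusRd
[14] P3: load  L0 | P0:S(66), P1:S(66), P2:I, P3:S(66) | bus: BusRd
[15] P1: load  L0 | P0:S(66), P1:S(66), P2:I, P3:S(66) | bus: none
[16] P2: store L0 := 5 | P0:I, P1:I, P2:M(5), P3:I | bus: BusRdX
[17] P2: load  L0 | P0:I, P1:I, P2:M(5), P3:I | bus: none
[18] P3: store L1 := 33 | P0:I, P1:I, P2:I, P3:M(33) | bus: BusUpgr
[19] P1: store L0 := 86 | P0:I, P1:M(86), P2:I, P3:I | bus: BusRdX,Flush
[20] P3: load  L0 | P0:I, P1:S(86), P2:I, P3:S(86) | bus: BusRd,Flush
[21] P1: load  L1 | P0:I, P1:S(33), P2:I, P3:S(33) | bus: BusRd,Flush
[22] P1: load  L1 | P0:I, P1:S(33), P2:I, P3:S(33) | bus: none
[23] P0: load  L1 | P0:S(33), P1:S(33), P2:I, P3:S(33) | bus: BusRd
[24] P2: load  L0 | P0:I, P1:S(86), P2:S(86), P3:S(86) | bus: BusRd
[25] P3: load  L0 | P0:I, P1:S(86), P2:S(86), P3:S(86) | bus: none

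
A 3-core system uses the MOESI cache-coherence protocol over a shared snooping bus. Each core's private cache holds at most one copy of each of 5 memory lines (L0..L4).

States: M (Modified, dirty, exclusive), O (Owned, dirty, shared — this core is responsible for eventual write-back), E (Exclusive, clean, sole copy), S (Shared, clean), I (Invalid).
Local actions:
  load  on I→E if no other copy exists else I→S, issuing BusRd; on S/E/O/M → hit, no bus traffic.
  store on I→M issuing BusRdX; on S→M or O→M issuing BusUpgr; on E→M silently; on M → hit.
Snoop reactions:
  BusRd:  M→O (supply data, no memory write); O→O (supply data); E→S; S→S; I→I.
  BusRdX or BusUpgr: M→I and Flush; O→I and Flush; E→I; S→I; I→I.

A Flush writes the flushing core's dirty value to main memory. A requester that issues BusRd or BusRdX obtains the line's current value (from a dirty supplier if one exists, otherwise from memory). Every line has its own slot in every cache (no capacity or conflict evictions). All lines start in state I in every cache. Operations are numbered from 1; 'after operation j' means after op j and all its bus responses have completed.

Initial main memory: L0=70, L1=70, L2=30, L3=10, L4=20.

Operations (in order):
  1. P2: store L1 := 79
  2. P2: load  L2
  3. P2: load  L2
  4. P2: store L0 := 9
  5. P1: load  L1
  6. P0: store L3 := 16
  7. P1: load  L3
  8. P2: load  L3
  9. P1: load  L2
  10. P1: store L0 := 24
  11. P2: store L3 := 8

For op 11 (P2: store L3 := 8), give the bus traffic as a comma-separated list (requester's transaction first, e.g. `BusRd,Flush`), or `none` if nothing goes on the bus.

[1] P2: store L1 := 79 | P0:I, P1:I, P2:M(79) | bus: BusRdX
[2] P2: load  L2 | P0:I, P1:I, P2:E(30) | bus: BusRd
[3] P2: load  L2 | P0:I, P1:I, P2:E(30) | bus: none
[4] P2: store L0 := 9 | P0:I, P1:I, P2:M(9) | bus: BusRdX
[5] P1: load  L1 | P0:I, P1:S(79), P2:O(79) | bus: BusRd
[6] P0: store L3 := 16 | P0:M(16), P1:I, P2:I | bus: BusRdX
[7] P1: load  L3 | P0:O(16), P1:S(16), P2:I | bus: BusRd
[8] P2: load  L3 | P0:O(16), P1:S(16), P2:S(16) | bus: BusRd
[9] P1: load  L2 | P0:I, P1:S(30), P2:S(30) | bus: BusRd
[10] P1: store L0 := 24 | P0:I, P1:M(24), P2:I | bus: BusRdX,Flush
[11] P2: store L3 := 8 | P0:I, P1:I, P2:M(8) | bus: BusUpgr,Flush

bus = BusUpgr,Flush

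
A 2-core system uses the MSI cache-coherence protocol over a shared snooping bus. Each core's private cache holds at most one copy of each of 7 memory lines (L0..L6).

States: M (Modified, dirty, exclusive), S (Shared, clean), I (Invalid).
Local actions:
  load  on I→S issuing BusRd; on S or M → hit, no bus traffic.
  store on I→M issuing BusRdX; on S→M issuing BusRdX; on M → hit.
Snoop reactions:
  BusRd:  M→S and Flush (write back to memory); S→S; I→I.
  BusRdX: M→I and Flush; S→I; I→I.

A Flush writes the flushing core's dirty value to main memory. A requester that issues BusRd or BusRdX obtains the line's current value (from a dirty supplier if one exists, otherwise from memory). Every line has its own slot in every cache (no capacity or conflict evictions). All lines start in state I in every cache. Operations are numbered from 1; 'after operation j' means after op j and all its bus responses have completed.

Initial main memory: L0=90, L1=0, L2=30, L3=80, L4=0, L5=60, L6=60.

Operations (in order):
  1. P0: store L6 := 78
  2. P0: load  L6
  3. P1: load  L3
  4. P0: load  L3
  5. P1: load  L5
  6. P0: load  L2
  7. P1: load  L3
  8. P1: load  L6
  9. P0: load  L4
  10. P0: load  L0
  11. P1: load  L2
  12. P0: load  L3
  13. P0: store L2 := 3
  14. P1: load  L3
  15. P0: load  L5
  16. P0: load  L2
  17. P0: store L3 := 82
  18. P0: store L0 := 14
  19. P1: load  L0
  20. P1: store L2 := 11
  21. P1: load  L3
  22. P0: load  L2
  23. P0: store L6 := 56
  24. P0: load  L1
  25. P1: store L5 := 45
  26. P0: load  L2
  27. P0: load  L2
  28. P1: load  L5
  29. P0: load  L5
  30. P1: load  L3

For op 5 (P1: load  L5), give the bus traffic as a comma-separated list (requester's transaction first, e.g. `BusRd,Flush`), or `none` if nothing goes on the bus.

step 1: P0: store L6 := 78  ⟶  MI  (L6)  txn=BusRdX  M[L6]=60
step 2: P0: load  L6  ⟶  MI  (L6)  txn=∅  M[L6]=60
step 3: P1: load  L3  ⟶  IS  (L3)  txn=BusRd  M[L3]=80
step 4: P0: load  L3  ⟶  SS  (L3)  txn=BusRd  M[L3]=80
step 5: P1: load  L5  ⟶  IS  (L5)  txn=BusRd  M[L5]=60
step 6: P0: load  L2  ⟶  SI  (L2)  txn=BusRd  M[L2]=30
step 7: P1: load  L3  ⟶  SS  (L3)  txn=∅  M[L3]=80
step 8: P1: load  L6  ⟶  SS  (L6)  txn=BusRd+Flush  M[L6]=78
step 9: P0: load  L4  ⟶  SI  (L4)  txn=BusRd  M[L4]=0
step 10: P0: load  L0  ⟶  SI  (L0)  txn=BusRd  M[L0]=90
step 11: P1: load  L2  ⟶  SS  (L2)  txn=BusRd  M[L2]=30
step 12: P0: load  L3  ⟶  SS  (L3)  txn=∅  M[L3]=80
step 13: P0: store L2 := 3  ⟶  MI  (L2)  txn=BusRdX  M[L2]=30
step 14: P1: load  L3  ⟶  SS  (L3)  txn=∅  M[L3]=80
step 15: P0: load  L5  ⟶  SS  (L5)  txn=BusRd  M[L5]=60
step 16: P0: load  L2  ⟶  MI  (L2)  txn=∅  M[L2]=30
step 17: P0: store L3 := 82  ⟶  MI  (L3)  txn=BusRdX  M[L3]=80
step 18: P0: store L0 := 14  ⟶  MI  (L0)  txn=BusRdX  M[L0]=90
step 19: P1: load  L0  ⟶  SS  (L0)  txn=BusRd+Flush  M[L0]=14
step 20: P1: store L2 := 11  ⟶  IM  (L2)  txn=BusRdX+Flush  M[L2]=3
step 21: P1: load  L3  ⟶  SS  (L3)  txn=BusRd+Flush  M[L3]=82
step 22: P0: load  L2  ⟶  SS  (L2)  txn=BusRd+Flush  M[L2]=11
step 23: P0: store L6 := 56  ⟶  MI  (L6)  txn=BusRdX  M[L6]=78
step 24: P0: load  L1  ⟶  SI  (L1)  txn=BusRd  M[L1]=0
step 25: P1: store L5 := 45  ⟶  IM  (L5)  txn=BusRdX  M[L5]=60
step 26: P0: load  L2  ⟶  SS  (L2)  txn=∅  M[L2]=11
step 27: P0: load  L2  ⟶  SS  (L2)  txn=∅  M[L2]=11
step 28: P1: load  L5  ⟶  IM  (L5)  txn=∅  M[L5]=60
step 29: P0: load  L5  ⟶  SS  (L5)  txn=BusRd+Flush  M[L5]=45
step 30: P1: load  L3  ⟶  SS  (L3)  txn=∅  M[L3]=82

bus = BusRd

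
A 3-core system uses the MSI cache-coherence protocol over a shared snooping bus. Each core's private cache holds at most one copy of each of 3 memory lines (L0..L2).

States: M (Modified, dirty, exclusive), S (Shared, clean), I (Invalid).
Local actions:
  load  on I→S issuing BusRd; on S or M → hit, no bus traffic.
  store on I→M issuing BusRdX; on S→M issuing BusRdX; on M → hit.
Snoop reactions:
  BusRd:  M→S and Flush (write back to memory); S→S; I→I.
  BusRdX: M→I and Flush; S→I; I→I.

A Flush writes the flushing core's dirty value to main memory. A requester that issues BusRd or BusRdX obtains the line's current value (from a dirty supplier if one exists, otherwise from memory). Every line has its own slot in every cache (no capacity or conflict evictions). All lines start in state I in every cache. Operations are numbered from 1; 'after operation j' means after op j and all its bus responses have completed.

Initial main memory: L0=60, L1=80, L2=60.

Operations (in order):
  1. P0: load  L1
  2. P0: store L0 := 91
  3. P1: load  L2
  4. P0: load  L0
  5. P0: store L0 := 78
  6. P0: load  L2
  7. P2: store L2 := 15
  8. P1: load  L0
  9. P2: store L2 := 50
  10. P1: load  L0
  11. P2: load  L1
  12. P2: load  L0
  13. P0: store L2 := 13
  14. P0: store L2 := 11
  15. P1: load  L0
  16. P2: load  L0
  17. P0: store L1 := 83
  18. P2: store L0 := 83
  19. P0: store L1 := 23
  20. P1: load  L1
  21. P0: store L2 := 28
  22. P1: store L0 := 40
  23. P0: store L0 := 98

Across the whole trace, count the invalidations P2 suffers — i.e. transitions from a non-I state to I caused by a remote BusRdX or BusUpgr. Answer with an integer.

invalidations = 3

  op1 P0: load  L1 → S/I/I on L1; bus BusRd; mem=80
  op2 P0: store L0 := 91 → M/I/I on L0; bus BusRdX; mem=60
  op3 P1: load  L2 → I/S/I on L2; bus BusRd; mem=60
  op4 P0: load  L0 → M/I/I on L0; bus (none); mem=60
  op5 P0: store L0 := 78 → M/I/I on L0; bus (none); mem=60
  op6 P0: load  L2 → S/S/I on L2; bus BusRd; mem=60
  op7 P2: store L2 := 15 → I/I/M on L2; bus BusRdX; mem=60
  op8 P1: load  L0 → S/S/I on L0; bus BusRd Flush; mem=78
  op9 P2: store L2 := 50 → I/I/M on L2; bus (none); mem=60
  op10 P1: load  L0 → S/S/I on L0; bus (none); mem=78
  op11 P2: load  L1 → S/I/S on L1; bus BusRd; mem=80
  op12 P2: load  L0 → S/S/S on L0; bus BusRd; mem=78
  op13 P0: store L2 := 13 → M/I/I on L2; bus BusRdX Flush; mem=50
  op14 P0: store L2 := 11 → M/I/I on L2; bus (none); mem=50
  op15 P1: load  L0 → S/S/S on L0; bus (none); mem=78
  op16 P2: load  L0 → S/S/S on L0; bus (none); mem=78
  op17 P0: store L1 := 83 → M/I/I on L1; bus BusRdX; mem=80
  op18 P2: store L0 := 83 → I/I/M on L0; bus BusRdX; mem=78
  op19 P0: store L1 := 23 → M/I/I on L1; bus (none); mem=80
  op20 P1: load  L1 → S/S/I on L1; bus BusRd Flush; mem=23
  op21 P0: store L2 := 28 → M/I/I on L2; bus (none); mem=50
  op22 P1: store L0 := 40 → I/M/I on L0; bus BusRdX Flush; mem=83
  op23 P0: store L0 := 98 → M/I/I on L0; bus BusRdX Flush; mem=40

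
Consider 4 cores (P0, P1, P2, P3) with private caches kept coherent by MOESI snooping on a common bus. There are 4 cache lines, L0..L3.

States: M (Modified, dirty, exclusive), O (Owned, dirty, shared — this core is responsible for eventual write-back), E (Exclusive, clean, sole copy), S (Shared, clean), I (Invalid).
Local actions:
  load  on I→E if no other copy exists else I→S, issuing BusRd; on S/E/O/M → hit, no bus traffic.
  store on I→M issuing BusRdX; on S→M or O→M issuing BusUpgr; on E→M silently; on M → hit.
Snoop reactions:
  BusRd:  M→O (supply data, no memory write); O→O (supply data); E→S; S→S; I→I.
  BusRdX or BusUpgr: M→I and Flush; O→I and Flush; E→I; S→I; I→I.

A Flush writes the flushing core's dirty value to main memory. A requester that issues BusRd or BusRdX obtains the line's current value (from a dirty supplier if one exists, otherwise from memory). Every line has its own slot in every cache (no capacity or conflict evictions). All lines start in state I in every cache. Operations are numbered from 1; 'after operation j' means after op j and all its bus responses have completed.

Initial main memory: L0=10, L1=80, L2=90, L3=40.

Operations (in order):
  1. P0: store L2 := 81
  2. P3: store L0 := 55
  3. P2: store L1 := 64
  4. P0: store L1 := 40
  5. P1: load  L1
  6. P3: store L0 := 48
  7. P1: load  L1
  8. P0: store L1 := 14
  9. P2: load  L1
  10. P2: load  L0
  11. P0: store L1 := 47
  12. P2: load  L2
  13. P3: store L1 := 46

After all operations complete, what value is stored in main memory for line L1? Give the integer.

memory[L1] = 47

1. P0: store L2 := 81  bus=[BusRdX]  L2: P0=M P1=I P2=I P3=I  mem[L2]=90
2. P3: store L0 := 55  bus=[BusRdX]  L0: P0=I P1=I P2=I P3=M  mem[L0]=10
3. P2: store L1 := 64  bus=[BusRdX]  L1: P0=I P1=I P2=M P3=I  mem[L1]=80
4. P0: store L1 := 40  bus=[BusRdX,Flush]  L1: P0=M P1=I P2=I P3=I  mem[L1]=64
5. P1: load  L1  bus=[BusRd]  L1: P0=O P1=S P2=I P3=I  mem[L1]=64
6. P3: store L0 := 48  bus=[-]  L0: P0=I P1=I P2=I P3=M  mem[L0]=10
7. P1: load  L1  bus=[-]  L1: P0=O P1=S P2=I P3=I  mem[L1]=64
8. P0: store L1 := 14  bus=[BusUpgr]  L1: P0=M P1=I P2=I P3=I  mem[L1]=64
9. P2: load  L1  bus=[BusRd]  L1: P0=O P1=I P2=S P3=I  mem[L1]=64
10. P2: load  L0  bus=[BusRd]  L0: P0=I P1=I P2=S P3=O  mem[L0]=10
11. P0: store L1 := 47  bus=[BusUpgr]  L1: P0=M P1=I P2=I P3=I  mem[L1]=64
12. P2: load  L2  bus=[BusRd]  L2: P0=O P1=I P2=S P3=I  mem[L2]=90
13. P3: store L1 := 46  bus=[BusRdX,Flush]  L1: P0=I P1=I P2=I P3=M  mem[L1]=47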